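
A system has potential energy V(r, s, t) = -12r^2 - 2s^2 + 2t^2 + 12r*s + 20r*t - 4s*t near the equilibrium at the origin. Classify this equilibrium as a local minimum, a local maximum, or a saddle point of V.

saddle point

The Hessian at the origin is H = [[-24, 12, 20], [12, -4, -4], [20, -4, 4]].
Applying the same elementary operations to the rows and columns of H produces a congruent diagonal matrix with entries -24, 2, 8/3.
So there are 2 positive, 1 negative pivots.
H is indefinite, so the origin is a saddle point.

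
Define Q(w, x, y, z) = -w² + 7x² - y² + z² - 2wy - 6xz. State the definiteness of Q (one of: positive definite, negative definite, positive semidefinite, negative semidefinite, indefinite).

Write A = [[-1, 0, -1, 0], [0, 7, 0, -3], [-1, 0, -1, 0], [0, -3, 0, 1]].
Symmetric row and column elimination reduces A to a congruent diagonal form with pivots -1, 7, 0, -2/7.
Counting signs: 1 positive, 2 negative, 1 zero.
Hence Q is indefinite.

indefinite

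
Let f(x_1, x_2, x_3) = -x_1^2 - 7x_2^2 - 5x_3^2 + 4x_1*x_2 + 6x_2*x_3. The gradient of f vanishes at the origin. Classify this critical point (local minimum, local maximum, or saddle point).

The Hessian at the origin is H = [[-2, 4, 0], [4, -14, 6], [0, 6, -10]].
Congruent diagonalization of H (simultaneous row and column reduction) yields pivots -2, -6, -4.
That gives 3 negative pivots.
H is negative definite, so the origin is a strict local maximum.

local maximum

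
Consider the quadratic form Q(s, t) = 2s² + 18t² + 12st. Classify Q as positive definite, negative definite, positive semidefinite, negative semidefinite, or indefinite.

The associated matrix is A = [[2, 6], [6, 18]].
Row-reducing A symmetrically gives the diagonal entries 2, 0.
Counting signs: 1 positive, 1 zero.
Hence Q is positive semidefinite.

positive semidefinite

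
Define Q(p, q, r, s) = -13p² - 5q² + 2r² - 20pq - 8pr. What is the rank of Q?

3

The symmetric matrix is A = [[-13, -10, -4, 0], [-10, -5, 0, 0], [-4, 0, 2, 0], [0, 0, 0, 0]].
Applying the same elementary operations to the rows and columns of A produces a congruent diagonal matrix with entries -13, 35/13, -2/7, 0.
Counting signs: 1 positive, 2 negative, 1 zero.
The rank is the number of nonzero pivots: 3.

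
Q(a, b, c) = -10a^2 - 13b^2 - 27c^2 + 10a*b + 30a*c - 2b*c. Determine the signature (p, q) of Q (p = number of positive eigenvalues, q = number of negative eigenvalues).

(0, 3)

The associated matrix is A = [[-10, 5, 15], [5, -13, -1], [15, -1, -27]].
Symmetric row and column elimination reduces A to a congruent diagonal form with pivots -10, -21/2, -10/21.
So there are 3 negative pivots.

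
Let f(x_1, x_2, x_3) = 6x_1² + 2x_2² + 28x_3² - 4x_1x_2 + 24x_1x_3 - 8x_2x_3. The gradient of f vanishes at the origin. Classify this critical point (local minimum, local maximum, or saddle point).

The Hessian at the origin is H = [[12, -4, 24], [-4, 4, -8], [24, -8, 56]].
Congruent diagonalization of H (simultaneous row and column reduction) yields pivots 12, 8/3, 8.
So there are 3 positive pivots.
H is positive definite, so the origin is a strict local minimum.

local minimum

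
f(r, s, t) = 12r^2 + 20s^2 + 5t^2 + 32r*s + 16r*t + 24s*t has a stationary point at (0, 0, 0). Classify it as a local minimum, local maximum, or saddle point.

saddle point

The Hessian at the origin is H = [[24, 32, 16], [32, 40, 24], [16, 24, 10]].
Congruent diagonalization of H (simultaneous row and column reduction) yields pivots 24, -8/3, 2.
That gives 2 positive, 1 negative pivots.
H is indefinite, so the origin is a saddle point.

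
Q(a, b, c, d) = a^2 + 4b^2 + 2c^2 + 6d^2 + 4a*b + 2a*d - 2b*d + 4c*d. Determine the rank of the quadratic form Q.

4

The symmetric matrix is A = [[1, 2, 0, 1], [2, 4, 0, -1], [0, 0, 2, 2], [1, -1, 2, 6]].
Row reduction of A gives 4 nonzero rows, so rank A = 4.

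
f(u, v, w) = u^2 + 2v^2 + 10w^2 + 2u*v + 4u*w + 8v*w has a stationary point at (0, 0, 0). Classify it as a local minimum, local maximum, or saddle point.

local minimum

The Hessian at the origin is H = [[2, 2, 4], [2, 4, 8], [4, 8, 20]].
Row-reducing H symmetrically gives the diagonal entries 2, 2, 4.
So there are 3 positive pivots.
H is positive definite, so the origin is a strict local minimum.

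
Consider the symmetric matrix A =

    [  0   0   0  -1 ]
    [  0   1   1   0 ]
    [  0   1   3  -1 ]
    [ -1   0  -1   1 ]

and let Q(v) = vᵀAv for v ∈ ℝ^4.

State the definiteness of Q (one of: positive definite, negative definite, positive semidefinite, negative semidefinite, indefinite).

indefinite

A is congruent to a diagonal matrix with 3 positive, 1 negative and 0 zero entries, so Q is indefinite.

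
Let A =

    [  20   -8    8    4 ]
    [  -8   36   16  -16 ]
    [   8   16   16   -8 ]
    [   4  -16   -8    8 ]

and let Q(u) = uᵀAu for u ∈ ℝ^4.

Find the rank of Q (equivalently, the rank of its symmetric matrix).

3

Row-reducing A symmetrically gives the diagonal entries 20, 164/5, 64/41, 0.
So there are 3 positive, 1 zero pivots.
The rank is the number of nonzero pivots: 3.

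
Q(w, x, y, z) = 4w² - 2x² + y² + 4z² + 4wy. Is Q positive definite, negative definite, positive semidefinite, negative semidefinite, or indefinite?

The associated matrix is A = [[4, 0, 2, 0], [0, -2, 0, 0], [2, 0, 1, 0], [0, 0, 0, 4]].
Row-reducing A symmetrically gives the diagonal entries 4, -2, 0, 4.
Counting signs: 2 positive, 1 negative, 1 zero.
Hence Q is indefinite.

indefinite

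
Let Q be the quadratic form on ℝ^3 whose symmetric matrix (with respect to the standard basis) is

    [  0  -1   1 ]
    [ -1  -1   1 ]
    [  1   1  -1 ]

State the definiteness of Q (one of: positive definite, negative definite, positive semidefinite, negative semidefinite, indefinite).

indefinite

A is congruent to a diagonal matrix with 1 positive, 1 negative and 1 zero entries, so Q is indefinite.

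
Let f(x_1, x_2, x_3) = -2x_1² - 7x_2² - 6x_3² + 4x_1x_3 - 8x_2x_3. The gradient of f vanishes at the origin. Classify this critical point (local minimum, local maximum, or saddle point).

local maximum

The Hessian at the origin is H = [[-4, 0, 4], [0, -14, -8], [4, -8, -12]].
Congruent diagonalization of H (simultaneous row and column reduction) yields pivots -4, -14, -24/7.
Counting signs: 3 negative.
H is negative definite, so the origin is a strict local maximum.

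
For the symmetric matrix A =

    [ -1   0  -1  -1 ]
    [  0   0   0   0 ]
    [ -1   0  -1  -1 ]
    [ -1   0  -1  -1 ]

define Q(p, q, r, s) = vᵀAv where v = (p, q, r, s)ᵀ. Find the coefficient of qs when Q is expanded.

0

The coefficient of qs is A[2,4] + A[4,2] = 2·0 = 0.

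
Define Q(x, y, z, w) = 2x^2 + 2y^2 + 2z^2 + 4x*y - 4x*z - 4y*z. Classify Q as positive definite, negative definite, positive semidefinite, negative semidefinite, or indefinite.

Write A = [[2, 2, -2, 0], [2, 2, -2, 0], [-2, -2, 2, 0], [0, 0, 0, 0]].
Symmetric row and column elimination reduces A to a congruent diagonal form with pivots 2, 0, 0, 0.
That gives 1 positive, 3 zero pivots.
Hence Q is positive semidefinite.

positive semidefinite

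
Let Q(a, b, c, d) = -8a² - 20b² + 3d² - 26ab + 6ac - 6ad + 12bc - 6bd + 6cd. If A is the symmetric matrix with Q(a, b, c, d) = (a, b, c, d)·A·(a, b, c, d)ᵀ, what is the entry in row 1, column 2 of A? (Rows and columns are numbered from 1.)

-13

The coefficient of a·b in Q is -26. For a symmetric A this equals A[1,2] + A[2,1] = 2·A[1,2].
So A[1,2] = -26/2 = -13.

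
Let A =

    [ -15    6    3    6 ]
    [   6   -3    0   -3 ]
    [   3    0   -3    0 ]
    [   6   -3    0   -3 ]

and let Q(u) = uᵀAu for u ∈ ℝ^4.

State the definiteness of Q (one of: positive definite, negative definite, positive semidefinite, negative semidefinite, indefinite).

negative semidefinite

Row-reducing A symmetrically gives the diagonal entries -15, -3/5, 0, 0.
So there are 2 negative, 2 zero pivots.
Hence Q is negative semidefinite.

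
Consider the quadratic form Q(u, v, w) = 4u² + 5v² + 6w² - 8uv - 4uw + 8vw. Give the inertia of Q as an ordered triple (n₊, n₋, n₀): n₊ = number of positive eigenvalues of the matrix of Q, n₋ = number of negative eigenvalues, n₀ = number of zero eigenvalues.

The symmetric matrix is A = [[4, -4, -2], [-4, 5, 4], [-2, 4, 6]].
An LDLᵀ factorisation of A has diagonal entries 4, 1, 1.
That gives 3 positive pivots.

(3, 0, 0)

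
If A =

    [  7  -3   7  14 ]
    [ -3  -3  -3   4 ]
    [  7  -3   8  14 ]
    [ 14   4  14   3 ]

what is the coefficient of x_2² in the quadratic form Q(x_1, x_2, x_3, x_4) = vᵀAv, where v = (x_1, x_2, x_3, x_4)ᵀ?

The coefficient of x_2² is the diagonal entry A[2,2] = -3.

-3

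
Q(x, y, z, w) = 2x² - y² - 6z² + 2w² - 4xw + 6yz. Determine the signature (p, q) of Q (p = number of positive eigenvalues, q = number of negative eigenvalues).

(2, 1)

The symmetric matrix is A = [[2, 0, 0, -2], [0, -1, 3, 0], [0, 3, -6, 0], [-2, 0, 0, 2]].
Applying the same elementary operations to the rows and columns of A produces a congruent diagonal matrix with entries 2, -1, 3, 0.
That gives 2 positive, 1 negative, 1 zero pivots.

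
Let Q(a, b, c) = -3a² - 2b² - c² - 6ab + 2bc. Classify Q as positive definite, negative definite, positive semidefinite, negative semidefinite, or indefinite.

Write A = [[-3, -3, 0], [-3, -2, 1], [0, 1, -1]].
Congruent diagonalization of A (simultaneous row and column reduction) yields pivots -3, 1, -2.
So there are 1 positive, 2 negative pivots.
Hence Q is indefinite.

indefinite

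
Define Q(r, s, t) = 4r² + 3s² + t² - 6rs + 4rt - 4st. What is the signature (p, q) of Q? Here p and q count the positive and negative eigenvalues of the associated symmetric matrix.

The associated matrix is A = [[4, -3, 2], [-3, 3, -2], [2, -2, 1]].
Applying the same elementary operations to the rows and columns of A produces a congruent diagonal matrix with entries 4, 3/4, -1/3.
That gives 2 positive, 1 negative pivots.

(2, 1)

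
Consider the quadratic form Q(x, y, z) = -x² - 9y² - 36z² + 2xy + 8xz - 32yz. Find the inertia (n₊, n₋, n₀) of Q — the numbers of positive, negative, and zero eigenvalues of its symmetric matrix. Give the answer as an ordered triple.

The associated matrix is A = [[-1, 1, 4], [1, -9, -16], [4, -16, -36]].
An LDLᵀ factorisation of A has diagonal entries -1, -8, -2.
Counting signs: 3 negative.

(0, 3, 0)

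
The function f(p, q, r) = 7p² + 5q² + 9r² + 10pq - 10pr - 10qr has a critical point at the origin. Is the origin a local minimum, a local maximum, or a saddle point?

The Hessian at the origin is H = [[14, 10, -10], [10, 10, -10], [-10, -10, 18]].
Symmetric row and column elimination reduces H to a congruent diagonal form with pivots 14, 20/7, 8.
Counting signs: 3 positive.
H is positive definite, so the origin is a strict local minimum.

local minimum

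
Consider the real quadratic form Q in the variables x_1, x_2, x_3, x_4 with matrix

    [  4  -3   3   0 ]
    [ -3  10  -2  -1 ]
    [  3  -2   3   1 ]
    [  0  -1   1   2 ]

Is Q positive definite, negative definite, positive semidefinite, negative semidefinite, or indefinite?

positive definite

Applying the same elementary operations to the rows and columns of A produces a congruent diagonal matrix with entries 4, 31/4, 23/31, 10/23.
So there are 4 positive pivots.
Hence Q is positive definite.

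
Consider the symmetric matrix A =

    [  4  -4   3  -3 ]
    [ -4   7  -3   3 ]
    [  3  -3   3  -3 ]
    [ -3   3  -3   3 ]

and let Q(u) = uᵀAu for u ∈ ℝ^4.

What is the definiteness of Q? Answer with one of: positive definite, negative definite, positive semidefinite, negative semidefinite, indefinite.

positive semidefinite

Symmetric row and column elimination reduces A to a congruent diagonal form with pivots 4, 3, 3/4, 0.
Counting signs: 3 positive, 1 zero.
Hence Q is positive semidefinite.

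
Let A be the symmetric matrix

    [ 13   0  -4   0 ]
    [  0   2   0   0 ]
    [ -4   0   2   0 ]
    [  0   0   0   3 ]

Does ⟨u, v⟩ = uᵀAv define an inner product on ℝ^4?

Leading principal minors: Δ_1 = 13, Δ_2 = 26, Δ_3 = 20, Δ_4 = 60.
All leading principal minors are positive, so by Sylvester's criterion Q is positive definite.
⟨·,·⟩ is an inner product exactly when A is positive definite.

yes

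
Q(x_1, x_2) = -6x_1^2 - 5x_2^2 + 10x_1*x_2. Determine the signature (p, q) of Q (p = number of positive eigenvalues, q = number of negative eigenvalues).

(0, 2)

Write A = [[-6, 5], [5, -5]].
Row-reducing A symmetrically gives the diagonal entries -6, -5/6.
That gives 2 negative pivots.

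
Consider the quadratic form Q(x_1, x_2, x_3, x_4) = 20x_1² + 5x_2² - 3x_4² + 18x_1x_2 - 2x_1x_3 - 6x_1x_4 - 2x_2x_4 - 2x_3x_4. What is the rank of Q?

4

The symmetric matrix is A = [[20, 9, -1, -3], [9, 5, 0, -1], [-1, 0, 0, -1], [-3, -1, -1, -3]].
Applying the same elementary operations to the rows and columns of A produces a congruent diagonal matrix with entries 20, 19/20, -5/19, 3.
Counting signs: 3 positive, 1 negative.
The rank is the number of nonzero pivots: 4.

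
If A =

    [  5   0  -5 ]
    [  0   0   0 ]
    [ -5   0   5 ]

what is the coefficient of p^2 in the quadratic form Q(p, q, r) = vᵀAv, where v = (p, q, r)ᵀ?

5

The coefficient of p^2 is the diagonal entry A[1,1] = 5.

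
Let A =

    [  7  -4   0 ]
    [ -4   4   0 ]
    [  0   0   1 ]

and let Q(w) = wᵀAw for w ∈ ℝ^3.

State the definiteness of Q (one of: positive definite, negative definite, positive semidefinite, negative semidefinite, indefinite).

Congruent diagonalization of A (simultaneous row and column reduction) yields pivots 7, 12/7, 1.
That gives 3 positive pivots.
Hence Q is positive definite.

positive definite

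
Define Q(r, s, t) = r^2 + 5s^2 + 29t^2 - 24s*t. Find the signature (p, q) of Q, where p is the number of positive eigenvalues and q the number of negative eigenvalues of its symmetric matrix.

(3, 0)

Write A = [[1, 0, 0], [0, 5, -12], [0, -12, 29]].
Symmetric row and column elimination reduces A to a congruent diagonal form with pivots 1, 5, 1/5.
So there are 3 positive pivots.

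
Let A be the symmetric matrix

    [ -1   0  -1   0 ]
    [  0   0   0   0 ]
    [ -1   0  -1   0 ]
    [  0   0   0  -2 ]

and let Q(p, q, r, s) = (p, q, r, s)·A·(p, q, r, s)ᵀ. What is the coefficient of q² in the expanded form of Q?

0

The coefficient of q² is the diagonal entry A[2,2] = 0.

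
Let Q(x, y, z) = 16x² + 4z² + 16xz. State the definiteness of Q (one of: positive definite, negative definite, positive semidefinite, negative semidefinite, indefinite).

positive semidefinite

Write A = [[16, 0, 8], [0, 0, 0], [8, 0, 4]].
Congruent diagonalization of A (simultaneous row and column reduction) yields pivots 16, 0, 0.
Counting signs: 1 positive, 2 zero.
Hence Q is positive semidefinite.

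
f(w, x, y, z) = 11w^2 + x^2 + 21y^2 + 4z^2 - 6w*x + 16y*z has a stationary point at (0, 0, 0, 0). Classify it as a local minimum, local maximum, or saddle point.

local minimum

The Hessian at the origin is H = [[22, -6, 0, 0], [-6, 2, 0, 0], [0, 0, 42, 16], [0, 0, 16, 8]].
Row-reducing H symmetrically gives the diagonal entries 22, 4/11, 42, 40/21.
That gives 4 positive pivots.
H is positive definite, so the origin is a strict local minimum.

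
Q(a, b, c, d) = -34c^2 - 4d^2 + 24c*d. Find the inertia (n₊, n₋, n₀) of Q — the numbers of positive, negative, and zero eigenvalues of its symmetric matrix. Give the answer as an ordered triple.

Write A = [[0, 0, 0, 0], [0, 0, 0, 0], [0, 0, -34, 12], [0, 0, 12, -4]].
Symmetric row and column elimination reduces A to a congruent diagonal form with pivots 0, 0, -34, 4/17.
So there are 1 positive, 1 negative, 2 zero pivots.

(1, 1, 2)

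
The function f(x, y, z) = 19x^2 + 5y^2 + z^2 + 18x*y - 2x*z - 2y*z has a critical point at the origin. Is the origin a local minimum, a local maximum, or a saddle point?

The Hessian at the origin is H = [[38, 18, -2], [18, 10, -2], [-2, -2, 2]].
Symmetric row and column elimination reduces H to a congruent diagonal form with pivots 38, 28/19, 8/7.
So there are 3 positive pivots.
H is positive definite, so the origin is a strict local minimum.

local minimum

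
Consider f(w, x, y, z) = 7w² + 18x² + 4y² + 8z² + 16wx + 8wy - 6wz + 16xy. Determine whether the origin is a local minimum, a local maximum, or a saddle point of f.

local minimum

The Hessian at the origin is H = [[14, 16, 8, -6], [16, 36, 16, 0], [8, 16, 8, 0], [-6, 0, 0, 16]].
Congruent diagonalization of H (simultaneous row and column reduction) yields pivots 14, 124/7, 24/31, 10.
That gives 4 positive pivots.
H is positive definite, so the origin is a strict local minimum.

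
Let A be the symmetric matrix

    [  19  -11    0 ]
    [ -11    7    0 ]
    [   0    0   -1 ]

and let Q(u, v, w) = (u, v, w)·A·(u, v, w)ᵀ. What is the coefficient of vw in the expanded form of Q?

The coefficient of vw is A[2,3] + A[3,2] = 2·0 = 0.

0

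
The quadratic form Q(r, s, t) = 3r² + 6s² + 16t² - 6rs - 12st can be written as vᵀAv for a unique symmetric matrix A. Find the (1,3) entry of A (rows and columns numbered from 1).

0

The coefficient of r·t in Q is 0. For a symmetric A this equals A[1,3] + A[3,1] = 2·A[1,3].
So A[1,3] = 0/2 = 0.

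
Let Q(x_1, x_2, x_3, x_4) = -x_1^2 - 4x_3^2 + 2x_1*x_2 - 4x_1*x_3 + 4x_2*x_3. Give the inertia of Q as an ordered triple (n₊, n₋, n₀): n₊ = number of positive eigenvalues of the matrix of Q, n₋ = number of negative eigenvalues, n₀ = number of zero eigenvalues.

The symmetric matrix is A = [[-1, 1, -2, 0], [1, 0, 2, 0], [-2, 2, -4, 0], [0, 0, 0, 0]].
Row-reducing A symmetrically gives the diagonal entries -1, 1, 0, 0.
Counting signs: 1 positive, 1 negative, 2 zero.

(1, 1, 2)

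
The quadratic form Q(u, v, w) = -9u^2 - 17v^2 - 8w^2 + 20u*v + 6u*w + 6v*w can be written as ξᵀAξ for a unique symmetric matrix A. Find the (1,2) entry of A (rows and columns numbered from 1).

The coefficient of u·v in Q is 20. For a symmetric A this equals A[1,2] + A[2,1] = 2·A[1,2].
So A[1,2] = 20/2 = 10.

10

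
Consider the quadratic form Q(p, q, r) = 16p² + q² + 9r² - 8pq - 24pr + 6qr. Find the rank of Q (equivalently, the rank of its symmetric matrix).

The associated matrix is A = [[16, -4, -12], [-4, 1, 3], [-12, 3, 9]].
Symmetric row and column elimination reduces A to a congruent diagonal form with pivots 16, 0, 0.
So there are 1 positive, 2 zero pivots.
The rank is the number of nonzero pivots: 1.

1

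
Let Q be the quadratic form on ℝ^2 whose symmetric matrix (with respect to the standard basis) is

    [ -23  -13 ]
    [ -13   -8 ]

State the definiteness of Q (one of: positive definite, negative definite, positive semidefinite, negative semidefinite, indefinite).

negative definite

An LDLᵀ factorisation of A has diagonal entries -23, -15/23.
Counting signs: 2 negative.
Hence Q is negative definite.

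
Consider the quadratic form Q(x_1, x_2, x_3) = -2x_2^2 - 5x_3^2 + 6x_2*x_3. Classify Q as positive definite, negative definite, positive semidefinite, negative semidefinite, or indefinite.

Write A = [[0, 0, 0], [0, -2, 3], [0, 3, -5]].
Congruent diagonalization of A (simultaneous row and column reduction) yields pivots 0, -2, -1/2.
So there are 2 negative, 1 zero pivots.
Hence Q is negative semidefinite.

negative semidefinite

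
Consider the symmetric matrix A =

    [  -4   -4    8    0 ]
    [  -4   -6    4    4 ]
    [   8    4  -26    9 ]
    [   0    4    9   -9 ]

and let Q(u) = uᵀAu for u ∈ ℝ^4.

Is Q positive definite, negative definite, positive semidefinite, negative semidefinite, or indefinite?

Leading principal minors: Δ_1 = -4, Δ_2 = 8, Δ_3 = -16, Δ_4 = 8.
The signs alternate starting with Δ_1 < 0, so by Sylvester's criterion Q is negative definite.

negative definite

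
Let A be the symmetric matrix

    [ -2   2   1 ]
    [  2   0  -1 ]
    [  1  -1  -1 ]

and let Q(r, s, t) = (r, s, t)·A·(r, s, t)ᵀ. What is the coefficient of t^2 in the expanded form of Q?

The coefficient of t^2 is the diagonal entry A[3,3] = -1.

-1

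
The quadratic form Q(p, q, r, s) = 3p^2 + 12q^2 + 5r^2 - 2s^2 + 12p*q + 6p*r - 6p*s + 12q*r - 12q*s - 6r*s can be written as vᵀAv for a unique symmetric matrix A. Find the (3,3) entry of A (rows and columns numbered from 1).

5

The coefficient of r^2 in Q is 5, and that is exactly A[3,3].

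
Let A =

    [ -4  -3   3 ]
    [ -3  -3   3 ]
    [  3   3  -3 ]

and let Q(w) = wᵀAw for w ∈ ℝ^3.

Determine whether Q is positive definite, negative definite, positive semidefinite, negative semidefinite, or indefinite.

negative semidefinite

Row-reducing A symmetrically gives the diagonal entries -4, -3/4, 0.
That gives 2 negative, 1 zero pivots.
Hence Q is negative semidefinite.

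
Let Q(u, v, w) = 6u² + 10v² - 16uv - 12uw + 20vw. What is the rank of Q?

2

The symmetric matrix is A = [[6, -8, -6], [-8, 10, 10], [-6, 10, 0]].
Applying the same elementary operations to the rows and columns of A produces a congruent diagonal matrix with entries 6, -2/3, 0.
That gives 1 positive, 1 negative, 1 zero pivots.
The rank is the number of nonzero pivots: 2.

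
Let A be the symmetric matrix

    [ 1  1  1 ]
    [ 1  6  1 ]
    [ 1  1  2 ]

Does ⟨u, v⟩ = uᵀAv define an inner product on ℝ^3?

Leading principal minors: Δ_1 = 1, Δ_2 = 5, Δ_3 = 5.
All leading principal minors are positive, so by Sylvester's criterion Q is positive definite.
⟨·,·⟩ is an inner product exactly when A is positive definite.

yes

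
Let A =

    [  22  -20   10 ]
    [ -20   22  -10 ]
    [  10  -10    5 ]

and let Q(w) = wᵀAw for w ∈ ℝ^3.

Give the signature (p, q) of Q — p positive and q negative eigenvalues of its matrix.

(3, 0)

Congruent diagonalization of A (simultaneous row and column reduction) yields pivots 22, 42/11, 5/21.
That gives 3 positive pivots.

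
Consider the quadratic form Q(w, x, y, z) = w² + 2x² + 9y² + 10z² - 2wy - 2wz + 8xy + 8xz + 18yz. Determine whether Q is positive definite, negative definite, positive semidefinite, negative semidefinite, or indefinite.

positive semidefinite

The symmetric matrix is A = [[1, 0, -1, -1], [0, 2, 4, 4], [-1, 4, 9, 9], [-1, 4, 9, 10]].
Row-reducing A symmetrically gives the diagonal entries 1, 2, 0, 1.
That gives 3 positive, 1 zero pivots.
Hence Q is positive semidefinite.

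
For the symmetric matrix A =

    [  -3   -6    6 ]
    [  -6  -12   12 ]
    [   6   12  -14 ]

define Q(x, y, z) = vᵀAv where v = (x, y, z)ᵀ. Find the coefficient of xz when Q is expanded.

The coefficient of xz is A[1,3] + A[3,1] = 2·6 = 12.

12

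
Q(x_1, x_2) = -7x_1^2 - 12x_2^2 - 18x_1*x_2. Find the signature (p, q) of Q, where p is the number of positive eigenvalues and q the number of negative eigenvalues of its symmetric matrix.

The associated matrix is A = [[-7, -9], [-9, -12]].
Applying the same elementary operations to the rows and columns of A produces a congruent diagonal matrix with entries -7, -3/7.
So there are 2 negative pivots.

(0, 2)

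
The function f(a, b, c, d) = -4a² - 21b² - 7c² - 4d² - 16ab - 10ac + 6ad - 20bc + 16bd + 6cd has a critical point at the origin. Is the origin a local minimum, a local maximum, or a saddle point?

local maximum

The Hessian at the origin is H = [[-8, -16, -10, 6], [-16, -42, -20, 16], [-10, -20, -14, 6], [6, 16, 6, -8]].
Applying the same elementary operations to the rows and columns of H produces a congruent diagonal matrix with entries -8, -10, -3/2, -2/5.
So there are 4 negative pivots.
H is negative definite, so the origin is a strict local maximum.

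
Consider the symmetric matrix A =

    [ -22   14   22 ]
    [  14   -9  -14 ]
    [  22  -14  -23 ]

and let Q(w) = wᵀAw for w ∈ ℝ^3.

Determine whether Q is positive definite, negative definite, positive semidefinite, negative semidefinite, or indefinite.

negative definite

Applying the same elementary operations to the rows and columns of A produces a congruent diagonal matrix with entries -22, -1/11, -1.
That gives 3 negative pivots.
Hence Q is negative definite.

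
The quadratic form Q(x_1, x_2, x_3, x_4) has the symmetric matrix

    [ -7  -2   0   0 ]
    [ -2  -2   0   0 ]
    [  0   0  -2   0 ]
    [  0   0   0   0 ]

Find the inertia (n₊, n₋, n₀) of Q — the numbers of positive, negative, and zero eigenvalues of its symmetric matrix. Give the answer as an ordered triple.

Applying the same elementary operations to the rows and columns of A produces a congruent diagonal matrix with entries -7, -10/7, -2, 0.
So there are 3 negative, 1 zero pivots.

(0, 3, 1)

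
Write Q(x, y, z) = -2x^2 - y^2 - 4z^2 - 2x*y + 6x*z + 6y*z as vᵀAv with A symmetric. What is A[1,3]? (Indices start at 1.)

The coefficient of x·z in Q is 6. For a symmetric A this equals A[1,3] + A[3,1] = 2·A[1,3].
So A[1,3] = 6/2 = 3.

3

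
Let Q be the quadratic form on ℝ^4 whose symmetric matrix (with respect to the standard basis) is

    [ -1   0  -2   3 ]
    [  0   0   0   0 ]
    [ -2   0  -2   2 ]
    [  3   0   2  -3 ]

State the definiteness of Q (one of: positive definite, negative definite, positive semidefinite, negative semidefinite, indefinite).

indefinite

Applying the same elementary operations to the rows and columns of A produces a congruent diagonal matrix with entries -1, 0, 2, -2.
That gives 1 positive, 2 negative, 1 zero pivots.
Hence Q is indefinite.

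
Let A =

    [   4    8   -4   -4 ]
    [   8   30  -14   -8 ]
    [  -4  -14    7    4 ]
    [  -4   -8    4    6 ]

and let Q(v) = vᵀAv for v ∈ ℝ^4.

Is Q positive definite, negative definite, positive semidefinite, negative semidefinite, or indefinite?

positive definite

Row-reducing A symmetrically gives the diagonal entries 4, 14, 3/7, 2.
Counting signs: 4 positive.
Hence Q is positive definite.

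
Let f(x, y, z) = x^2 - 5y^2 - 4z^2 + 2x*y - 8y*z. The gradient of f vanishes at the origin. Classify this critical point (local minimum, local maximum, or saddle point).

The Hessian at the origin is H = [[2, 2, 0], [2, -10, -8], [0, -8, -8]].
An LDLᵀ factorisation of H has diagonal entries 2, -12, -8/3.
That gives 1 positive, 2 negative pivots.
H is indefinite, so the origin is a saddle point.

saddle point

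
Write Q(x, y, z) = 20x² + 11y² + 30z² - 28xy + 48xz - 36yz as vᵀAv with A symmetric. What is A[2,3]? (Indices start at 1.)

-18

The coefficient of y·z in Q is -36. For a symmetric A this equals A[2,3] + A[3,2] = 2·A[2,3].
So A[2,3] = -36/2 = -18.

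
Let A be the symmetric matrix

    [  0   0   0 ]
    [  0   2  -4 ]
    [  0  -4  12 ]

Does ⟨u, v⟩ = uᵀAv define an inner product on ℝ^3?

Congruent diagonalization of A (simultaneous row and column reduction) yields pivots 0, 2, 4.
So there are 2 positive, 1 zero pivots.
Hence Q is positive semidefinite.
⟨·,·⟩ is an inner product exactly when A is positive definite.

no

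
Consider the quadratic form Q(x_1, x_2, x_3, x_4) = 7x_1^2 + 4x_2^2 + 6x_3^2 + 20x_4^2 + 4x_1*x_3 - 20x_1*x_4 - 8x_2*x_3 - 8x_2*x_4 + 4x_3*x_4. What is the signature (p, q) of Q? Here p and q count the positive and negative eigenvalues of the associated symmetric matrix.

Write A = [[7, 0, 2, -10], [0, 4, -4, -4], [2, -4, 6, 2], [-10, -4, 2, 20]].
Symmetric row and column elimination reduces A to a congruent diagonal form with pivots 7, 4, 10/7, 6/5.
That gives 4 positive pivots.

(4, 0)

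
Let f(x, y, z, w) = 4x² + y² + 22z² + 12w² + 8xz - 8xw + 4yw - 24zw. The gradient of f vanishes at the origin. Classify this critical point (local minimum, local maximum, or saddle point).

local minimum

The Hessian at the origin is H = [[8, 0, 8, -8], [0, 2, 0, 4], [8, 0, 44, -24], [-8, 4, -24, 24]].
Congruent diagonalization of H (simultaneous row and column reduction) yields pivots 8, 2, 36, 8/9.
Counting signs: 4 positive.
H is positive definite, so the origin is a strict local minimum.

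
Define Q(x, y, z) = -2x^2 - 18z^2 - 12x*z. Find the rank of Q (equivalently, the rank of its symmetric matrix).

1

The associated matrix is A = [[-2, 0, -6], [0, 0, 0], [-6, 0, -18]].
Symmetric row and column elimination reduces A to a congruent diagonal form with pivots -2, 0, 0.
So there are 1 negative, 2 zero pivots.
The rank is the number of nonzero pivots: 1.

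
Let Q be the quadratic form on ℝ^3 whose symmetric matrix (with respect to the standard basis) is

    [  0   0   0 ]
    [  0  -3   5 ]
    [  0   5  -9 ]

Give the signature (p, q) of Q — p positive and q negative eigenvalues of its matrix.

(0, 2)

Row-reducing A symmetrically gives the diagonal entries 0, -3, -2/3.
So there are 2 negative, 1 zero pivots.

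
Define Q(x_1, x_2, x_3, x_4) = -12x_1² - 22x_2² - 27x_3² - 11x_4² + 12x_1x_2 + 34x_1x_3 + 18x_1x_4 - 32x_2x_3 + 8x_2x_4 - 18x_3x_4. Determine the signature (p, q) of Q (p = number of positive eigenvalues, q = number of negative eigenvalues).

Write A = [[-12, 6, 17, 9], [6, -22, -16, 4], [17, -16, -27, -9], [9, 4, -9, -11]].
Row-reducing A symmetrically gives the diagonal entries -12, -19, 5/114, -4.
Counting signs: 1 positive, 3 negative.

(1, 3)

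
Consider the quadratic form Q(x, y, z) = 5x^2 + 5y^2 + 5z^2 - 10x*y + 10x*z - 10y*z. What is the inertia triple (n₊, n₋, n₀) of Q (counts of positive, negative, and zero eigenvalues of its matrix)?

The associated matrix is A = [[5, -5, 5], [-5, 5, -5], [5, -5, 5]].
Applying the same elementary operations to the rows and columns of A produces a congruent diagonal matrix with entries 5, 0, 0.
So there are 1 positive, 2 zero pivots.

(1, 0, 2)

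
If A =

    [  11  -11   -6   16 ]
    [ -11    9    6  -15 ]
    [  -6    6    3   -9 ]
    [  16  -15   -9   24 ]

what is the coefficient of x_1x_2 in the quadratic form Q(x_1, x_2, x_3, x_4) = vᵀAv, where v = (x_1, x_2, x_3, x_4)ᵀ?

The coefficient of x_1x_2 is A[1,2] + A[2,1] = 2·(-11) = -22.

-22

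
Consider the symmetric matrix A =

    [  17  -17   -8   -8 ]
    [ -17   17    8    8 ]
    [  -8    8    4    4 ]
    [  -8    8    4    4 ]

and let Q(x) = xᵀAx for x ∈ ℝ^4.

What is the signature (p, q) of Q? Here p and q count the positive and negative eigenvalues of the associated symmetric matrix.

(2, 0)

Symmetric row and column elimination reduces A to a congruent diagonal form with pivots 17, 0, 4/17, 0.
That gives 2 positive, 2 zero pivots.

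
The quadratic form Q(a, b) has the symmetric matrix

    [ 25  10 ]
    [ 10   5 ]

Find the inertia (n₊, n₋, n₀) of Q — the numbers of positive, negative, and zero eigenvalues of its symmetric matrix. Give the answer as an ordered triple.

Row-reducing A symmetrically gives the diagonal entries 25, 1.
Counting signs: 2 positive.

(2, 0, 0)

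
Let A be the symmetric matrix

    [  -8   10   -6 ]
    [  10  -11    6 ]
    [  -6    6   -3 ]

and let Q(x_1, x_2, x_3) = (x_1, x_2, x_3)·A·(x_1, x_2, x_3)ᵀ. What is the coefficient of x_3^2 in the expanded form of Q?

The coefficient of x_3^2 is the diagonal entry A[3,3] = -3.

-3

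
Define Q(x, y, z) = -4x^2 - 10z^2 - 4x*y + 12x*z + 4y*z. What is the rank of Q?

The symmetric matrix is A = [[-4, -2, 6], [-2, 0, 2], [6, 2, -10]].
Congruent diagonalization of A (simultaneous row and column reduction) yields pivots -4, 1, -2.
So there are 1 positive, 2 negative pivots.
The rank is the number of nonzero pivots: 3.

3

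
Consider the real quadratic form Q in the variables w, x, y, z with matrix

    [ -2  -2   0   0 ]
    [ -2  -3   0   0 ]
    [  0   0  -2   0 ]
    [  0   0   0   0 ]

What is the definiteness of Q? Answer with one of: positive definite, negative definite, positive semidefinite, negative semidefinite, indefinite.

Congruent diagonalization of A (simultaneous row and column reduction) yields pivots -2, -1, -2, 0.
That gives 3 negative, 1 zero pivots.
Hence Q is negative semidefinite.

negative semidefinite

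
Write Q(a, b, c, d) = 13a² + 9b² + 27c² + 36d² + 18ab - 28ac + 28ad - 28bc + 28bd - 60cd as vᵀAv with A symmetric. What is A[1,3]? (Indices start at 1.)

-14

The coefficient of a·c in Q is -28. For a symmetric A this equals A[1,3] + A[3,1] = 2·A[1,3].
So A[1,3] = -28/2 = -14.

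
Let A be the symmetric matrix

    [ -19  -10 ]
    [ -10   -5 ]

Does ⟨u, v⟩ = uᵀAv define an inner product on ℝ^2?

Applying the same elementary operations to the rows and columns of A produces a congruent diagonal matrix with entries -19, 5/19.
Counting signs: 1 positive, 1 negative.
Hence Q is indefinite.
⟨·,·⟩ is an inner product exactly when A is positive definite.

no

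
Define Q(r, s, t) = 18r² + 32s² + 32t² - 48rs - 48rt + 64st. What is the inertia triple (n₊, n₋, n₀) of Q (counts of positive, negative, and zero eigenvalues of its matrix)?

(1, 0, 2)

The associated matrix is A = [[18, -24, -24], [-24, 32, 32], [-24, 32, 32]].
Symmetric row and column elimination reduces A to a congruent diagonal form with pivots 18, 0, 0.
That gives 1 positive, 2 zero pivots.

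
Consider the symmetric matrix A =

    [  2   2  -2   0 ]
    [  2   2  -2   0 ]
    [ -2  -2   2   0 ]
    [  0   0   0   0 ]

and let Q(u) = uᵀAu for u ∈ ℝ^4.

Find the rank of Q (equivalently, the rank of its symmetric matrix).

Congruent diagonalization of A (simultaneous row and column reduction) yields pivots 2, 0, 0, 0.
That gives 1 positive, 3 zero pivots.
The rank is the number of nonzero pivots: 1.

1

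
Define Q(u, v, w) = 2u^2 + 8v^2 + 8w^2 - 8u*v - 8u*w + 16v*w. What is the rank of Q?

1

The symmetric matrix is A = [[2, -4, -4], [-4, 8, 8], [-4, 8, 8]].
Row-reducing A symmetrically gives the diagonal entries 2, 0, 0.
So there are 1 positive, 2 zero pivots.
The rank is the number of nonzero pivots: 1.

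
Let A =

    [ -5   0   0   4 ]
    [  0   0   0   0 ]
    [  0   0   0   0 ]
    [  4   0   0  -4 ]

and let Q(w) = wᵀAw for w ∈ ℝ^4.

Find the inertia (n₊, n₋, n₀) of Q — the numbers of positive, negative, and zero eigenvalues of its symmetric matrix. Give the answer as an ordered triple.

(0, 2, 2)

Congruent diagonalization of A (simultaneous row and column reduction) yields pivots -5, 0, 0, -4/5.
Counting signs: 2 negative, 2 zero.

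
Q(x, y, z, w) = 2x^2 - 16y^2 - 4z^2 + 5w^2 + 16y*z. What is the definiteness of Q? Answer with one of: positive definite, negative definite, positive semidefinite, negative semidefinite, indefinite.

indefinite

The symmetric matrix is A = [[2, 0, 0, 0], [0, -16, 8, 0], [0, 8, -4, 0], [0, 0, 0, 5]].
Applying the same elementary operations to the rows and columns of A produces a congruent diagonal matrix with entries 2, -16, 0, 5.
So there are 2 positive, 1 negative, 1 zero pivots.
Hence Q is indefinite.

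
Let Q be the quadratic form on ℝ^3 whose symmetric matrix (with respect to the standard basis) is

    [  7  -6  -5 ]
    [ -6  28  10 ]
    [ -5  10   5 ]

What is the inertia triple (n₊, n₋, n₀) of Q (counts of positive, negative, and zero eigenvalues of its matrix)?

Row-reducing A symmetrically gives the diagonal entries 7, 160/7, 0.
That gives 2 positive, 1 zero pivots.

(2, 0, 1)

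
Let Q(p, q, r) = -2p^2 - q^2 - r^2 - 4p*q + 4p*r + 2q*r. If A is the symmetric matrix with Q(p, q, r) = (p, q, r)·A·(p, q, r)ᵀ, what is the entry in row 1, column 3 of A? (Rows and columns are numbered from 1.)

The coefficient of p·r in Q is 4. For a symmetric A this equals A[1,3] + A[3,1] = 2·A[1,3].
So A[1,3] = 4/2 = 2.

2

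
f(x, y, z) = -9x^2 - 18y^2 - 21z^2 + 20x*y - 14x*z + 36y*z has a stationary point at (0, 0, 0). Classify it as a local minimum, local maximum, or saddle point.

local maximum

The Hessian at the origin is H = [[-18, 20, -14], [20, -36, 36], [-14, 36, -42]].
Symmetric row and column elimination reduces H to a congruent diagonal form with pivots -18, -124/9, -24/31.
That gives 3 negative pivots.
H is negative definite, so the origin is a strict local maximum.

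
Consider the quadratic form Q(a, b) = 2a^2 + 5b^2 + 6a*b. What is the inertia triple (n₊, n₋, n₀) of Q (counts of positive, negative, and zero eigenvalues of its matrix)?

Write A = [[2, 3], [3, 5]].
An LDLᵀ factorisation of A has diagonal entries 2, 1/2.
So there are 2 positive pivots.

(2, 0, 0)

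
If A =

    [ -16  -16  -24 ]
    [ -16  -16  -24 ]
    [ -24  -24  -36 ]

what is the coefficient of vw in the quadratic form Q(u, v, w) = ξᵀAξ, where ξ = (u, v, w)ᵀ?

The coefficient of vw is A[2,3] + A[3,2] = 2·(-24) = -48.

-48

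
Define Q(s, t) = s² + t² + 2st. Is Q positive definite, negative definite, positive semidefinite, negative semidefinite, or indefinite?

positive semidefinite

The symmetric matrix is A = [[1, 1], [1, 1]].
Applying the same elementary operations to the rows and columns of A produces a congruent diagonal matrix with entries 1, 0.
So there are 1 positive, 1 zero pivots.
Hence Q is positive semidefinite.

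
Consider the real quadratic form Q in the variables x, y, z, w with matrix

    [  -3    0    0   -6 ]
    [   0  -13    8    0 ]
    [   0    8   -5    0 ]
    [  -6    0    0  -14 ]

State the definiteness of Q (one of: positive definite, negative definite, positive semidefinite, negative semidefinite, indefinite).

Symmetric row and column elimination reduces A to a congruent diagonal form with pivots -3, -13, -1/13, -2.
Counting signs: 4 negative.
Hence Q is negative definite.

negative definite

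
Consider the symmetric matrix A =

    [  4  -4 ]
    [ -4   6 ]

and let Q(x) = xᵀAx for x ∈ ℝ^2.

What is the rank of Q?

2

An LDLᵀ factorisation of A has diagonal entries 4, 2.
That gives 2 positive pivots.
The rank is the number of nonzero pivots: 2.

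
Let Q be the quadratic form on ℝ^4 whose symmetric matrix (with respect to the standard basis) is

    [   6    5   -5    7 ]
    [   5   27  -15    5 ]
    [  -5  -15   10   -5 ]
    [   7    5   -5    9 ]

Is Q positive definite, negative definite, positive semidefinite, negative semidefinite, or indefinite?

Leading principal minors: Δ_1 = 6, Δ_2 = 137, Δ_3 = 95, Δ_4 = 50.
All leading principal minors are positive, so by Sylvester's criterion Q is positive definite.

positive definite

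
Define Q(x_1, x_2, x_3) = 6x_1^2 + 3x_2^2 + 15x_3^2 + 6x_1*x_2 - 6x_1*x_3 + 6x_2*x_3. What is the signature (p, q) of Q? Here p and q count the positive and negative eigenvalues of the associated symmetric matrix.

Write A = [[6, 3, -3], [3, 3, 3], [-3, 3, 15]].
Congruent diagonalization of A (simultaneous row and column reduction) yields pivots 6, 3/2, 0.
Counting signs: 2 positive, 1 zero.

(2, 0)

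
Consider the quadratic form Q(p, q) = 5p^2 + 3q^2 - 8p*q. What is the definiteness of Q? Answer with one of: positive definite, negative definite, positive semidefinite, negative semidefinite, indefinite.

The associated matrix is A = [[5, -4], [-4, 3]].
Congruent diagonalization of A (simultaneous row and column reduction) yields pivots 5, -1/5.
Counting signs: 1 positive, 1 negative.
Hence Q is indefinite.

indefinite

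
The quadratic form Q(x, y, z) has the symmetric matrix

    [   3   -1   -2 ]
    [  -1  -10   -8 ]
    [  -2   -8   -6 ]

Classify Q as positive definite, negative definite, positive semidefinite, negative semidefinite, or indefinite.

indefinite

Congruent diagonalization of A (simultaneous row and column reduction) yields pivots 3, -31/3, -2/31.
Counting signs: 1 positive, 2 negative.
Hence Q is indefinite.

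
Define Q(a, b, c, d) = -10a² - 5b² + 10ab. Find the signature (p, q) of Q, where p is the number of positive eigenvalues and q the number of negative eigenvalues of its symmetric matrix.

(0, 2)

Write A = [[-10, 5, 0, 0], [5, -5, 0, 0], [0, 0, 0, 0], [0, 0, 0, 0]].
Symmetric row and column elimination reduces A to a congruent diagonal form with pivots -10, -5/2, 0, 0.
So there are 2 negative, 2 zero pivots.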